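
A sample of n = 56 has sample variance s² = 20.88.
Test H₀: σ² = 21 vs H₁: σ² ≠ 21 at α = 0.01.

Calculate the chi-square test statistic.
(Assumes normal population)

df = n - 1 = 55
χ² = (n-1)s²/σ₀² = 55×20.88/21 = 54.6857
Critical values: χ²_{0.995,55} = 31.735, χ²_{0.005,55} = 85.749
Rejection region: χ² < 31.735 or χ² > 85.749
Decision: fail to reject H₀

Answer: χ² = 54.6857, fail to reject H₀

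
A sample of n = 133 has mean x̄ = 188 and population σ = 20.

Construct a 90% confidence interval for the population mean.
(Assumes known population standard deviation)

Confidence level: 90%, α = 0.1
z_0.05 = 1.645
SE = σ/√n = 20/√133 = 1.7342
Margin of error = 1.645 × 1.7342 = 2.8528
CI: x̄ ± margin = 188 ± 2.8528
CI: (185.1472, 190.8528)

Answer: (185.1472, 190.8528)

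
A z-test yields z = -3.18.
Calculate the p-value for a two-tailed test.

Answer: p-value ≈ 0.0015

Derivation:
For z = -3.18:
p = 2×P(Z > |-3.18|) = 2×(1 - Φ(3.18)) = 0.0015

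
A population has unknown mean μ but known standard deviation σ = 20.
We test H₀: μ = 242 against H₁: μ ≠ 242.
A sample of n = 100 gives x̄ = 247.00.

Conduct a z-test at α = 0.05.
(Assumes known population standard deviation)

Answer: z = 2.5000, reject H₀

Derivation:
Standard error: SE = σ/√n = 20/√100 = 2.0000
z-statistic: z = (x̄ - μ₀)/SE = (247.00 - 242)/2.0000 = 2.5000
Critical value: ±1.960
p-value = 0.0124
Decision: reject H₀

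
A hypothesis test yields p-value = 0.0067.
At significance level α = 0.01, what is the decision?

Compare p-value to α:
0.0067 < 0.01
Decision: reject H₀

Answer: reject H₀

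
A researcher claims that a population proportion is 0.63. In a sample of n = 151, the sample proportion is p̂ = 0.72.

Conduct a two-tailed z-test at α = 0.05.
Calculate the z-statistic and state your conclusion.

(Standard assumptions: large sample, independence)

H₀: p = 0.63, H₁: p ≠ 0.63
Standard error: SE = √(p₀(1-p₀)/n) = √(0.63×0.37/151) = 0.039290
z-statistic: z = (p̂ - p₀)/SE = (0.72 - 0.63)/0.039290 = 2.2907
Critical value: z_0.025 = ±1.960
p-value = 0.0220
Decision: reject H₀ at α = 0.05

Answer: z = 2.2907, reject H₀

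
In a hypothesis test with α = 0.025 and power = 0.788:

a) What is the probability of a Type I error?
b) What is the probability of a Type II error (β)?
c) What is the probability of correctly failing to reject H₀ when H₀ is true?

a) Type I error probability = α = 0.025
b) Power = P(reject H₀ | H₁ true) = 1 - β = 0.788, so Type II error probability = β = 1 - Power = 0.212
c) P(fail to reject H₀ | H₀ true) = 1 - α = 0.975

Answer: a) 0.025, b) 0.212, c) 0.975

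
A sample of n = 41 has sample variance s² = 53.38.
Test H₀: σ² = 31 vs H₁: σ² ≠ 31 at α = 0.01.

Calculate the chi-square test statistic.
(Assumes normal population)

Answer: χ² = 68.8774, reject H₀

Derivation:
df = n - 1 = 40
χ² = (n-1)s²/σ₀² = 40×53.38/31 = 68.8774
Critical values: χ²_{0.995,40} = 20.707, χ²_{0.005,40} = 66.766
Rejection region: χ² < 20.707 or χ² > 66.766
Decision: reject H₀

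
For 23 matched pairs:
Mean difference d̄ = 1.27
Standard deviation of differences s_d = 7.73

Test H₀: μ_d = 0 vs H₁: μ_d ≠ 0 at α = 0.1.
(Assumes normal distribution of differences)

Answer: t = 0.7879, fail to reject H₀

Derivation:
df = n - 1 = 22
SE = s_d/√n = 7.73/√23 = 1.6118
t = d̄/SE = 1.27/1.6118 = 0.7879
Critical value: t_{0.05,22} = ±1.717
p-value ≈ 0.4392
Decision: fail to reject H₀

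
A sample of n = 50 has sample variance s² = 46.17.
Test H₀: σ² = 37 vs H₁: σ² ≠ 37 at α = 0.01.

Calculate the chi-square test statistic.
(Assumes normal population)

Answer: χ² = 61.1441, fail to reject H₀

Derivation:
df = n - 1 = 49
χ² = (n-1)s²/σ₀² = 49×46.17/37 = 61.1441
Critical values: χ²_{0.995,49} = 27.249, χ²_{0.005,49} = 78.231
Rejection region: χ² < 27.249 or χ² > 78.231
Decision: fail to reject H₀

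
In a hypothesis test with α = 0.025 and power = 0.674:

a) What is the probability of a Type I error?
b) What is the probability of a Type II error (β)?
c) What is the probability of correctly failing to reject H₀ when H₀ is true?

a) Type I error probability = α = 0.025
b) Power = P(reject H₀ | H₁ true) = 1 - β = 0.674, so Type II error probability = β = 1 - Power = 0.326
c) P(fail to reject H₀ | H₀ true) = 1 - α = 0.975

Answer: a) 0.025, b) 0.326, c) 0.975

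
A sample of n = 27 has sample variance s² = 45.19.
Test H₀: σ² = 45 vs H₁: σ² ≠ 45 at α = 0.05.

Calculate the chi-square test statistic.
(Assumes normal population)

df = n - 1 = 26
χ² = (n-1)s²/σ₀² = 26×45.19/45 = 26.1098
Critical values: χ²_{0.975,26} = 13.844, χ²_{0.025,26} = 41.923
Rejection region: χ² < 13.844 or χ² > 41.923
Decision: fail to reject H₀

Answer: χ² = 26.1098, fail to reject H₀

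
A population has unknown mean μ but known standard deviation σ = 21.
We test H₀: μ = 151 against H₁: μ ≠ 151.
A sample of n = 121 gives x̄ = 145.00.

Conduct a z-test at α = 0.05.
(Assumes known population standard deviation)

Standard error: SE = σ/√n = 21/√121 = 1.9091
z-statistic: z = (x̄ - μ₀)/SE = (145.00 - 151)/1.9091 = -3.1428
Critical value: ±1.960
p-value = 0.0017
Decision: reject H₀

Answer: z = -3.1428, reject H₀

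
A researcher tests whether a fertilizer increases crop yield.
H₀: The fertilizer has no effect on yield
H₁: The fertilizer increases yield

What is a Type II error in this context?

Type I error (α): Rejecting H₀ when H₀ is true
Type II error (β): Failing to reject H₀ when H₁ is true

Answer: Failing to recommend an effective fertilizer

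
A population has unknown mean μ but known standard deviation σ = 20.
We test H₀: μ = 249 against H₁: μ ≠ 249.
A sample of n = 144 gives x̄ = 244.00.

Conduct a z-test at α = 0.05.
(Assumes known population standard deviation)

Answer: z = -2.9999, reject H₀

Derivation:
Standard error: SE = σ/√n = 20/√144 = 1.6667
z-statistic: z = (x̄ - μ₀)/SE = (244.00 - 249)/1.6667 = -2.9999
Critical value: ±1.960
p-value = 0.0027
Decision: reject H₀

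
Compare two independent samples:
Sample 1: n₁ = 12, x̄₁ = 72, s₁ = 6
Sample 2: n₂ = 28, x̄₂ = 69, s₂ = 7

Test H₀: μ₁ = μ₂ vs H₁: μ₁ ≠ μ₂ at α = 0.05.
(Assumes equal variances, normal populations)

Pooled variance: s²_p = [11×6² + 27×7²]/(38) = 45.2368
s_p = 6.7258
SE = s_p×√(1/n₁ + 1/n₂) = 6.7258×√(1/12 + 1/28) = 2.3206
t = (x̄₁ - x̄₂)/SE = (72 - 69)/2.3206 = 1.2928
df = 38, t-critical = ±2.024
Decision: fail to reject H₀

Answer: t = 1.2928, fail to reject H₀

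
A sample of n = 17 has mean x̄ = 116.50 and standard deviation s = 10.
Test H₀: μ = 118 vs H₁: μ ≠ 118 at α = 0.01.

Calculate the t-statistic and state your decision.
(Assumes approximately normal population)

df = n - 1 = 16
SE = s/√n = 10/√17 = 2.4254
t = (x̄ - μ₀)/SE = (116.50 - 118)/2.4254 = -0.6185
Critical value: t_{0.005,16} = ±2.921
p-value ≈ 0.5450
Decision: fail to reject H₀

Answer: t = -0.6185, fail to reject H₀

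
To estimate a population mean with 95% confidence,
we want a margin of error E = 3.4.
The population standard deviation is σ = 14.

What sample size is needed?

Answer: n = 66

Derivation:
z_0.025 = 1.960
n = (z×σ/E)² = (1.960×14/3.4)²
n = 65.1344
Round up: n = 66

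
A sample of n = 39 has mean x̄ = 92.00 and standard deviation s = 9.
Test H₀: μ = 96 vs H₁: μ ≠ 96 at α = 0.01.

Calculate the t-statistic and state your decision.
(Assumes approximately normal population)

Answer: t = -2.7755, reject H₀

Derivation:
df = n - 1 = 38
SE = s/√n = 9/√39 = 1.4412
t = (x̄ - μ₀)/SE = (92.00 - 96)/1.4412 = -2.7755
Critical value: t_{0.005,38} = ±2.712
p-value ≈ 0.0085
Decision: reject H₀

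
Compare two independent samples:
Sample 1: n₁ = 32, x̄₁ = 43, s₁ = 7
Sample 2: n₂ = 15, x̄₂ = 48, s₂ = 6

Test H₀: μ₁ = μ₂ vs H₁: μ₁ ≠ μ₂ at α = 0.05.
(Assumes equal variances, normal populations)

Pooled variance: s²_p = [31×7² + 14×6²]/(45) = 44.9556
s_p = 6.7049
SE = s_p×√(1/n₁ + 1/n₂) = 6.7049×√(1/32 + 1/15) = 2.0981
t = (x̄₁ - x̄₂)/SE = (43 - 48)/2.0981 = -2.3831
df = 45, t-critical = ±2.014
Decision: reject H₀

Answer: t = -2.3831, reject H₀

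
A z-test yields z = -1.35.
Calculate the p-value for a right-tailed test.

Answer: p-value ≈ 0.9115

Derivation:
For z = -1.35:
p = P(Z > -1.35) = 1 - Φ(-1.35) = 0.9115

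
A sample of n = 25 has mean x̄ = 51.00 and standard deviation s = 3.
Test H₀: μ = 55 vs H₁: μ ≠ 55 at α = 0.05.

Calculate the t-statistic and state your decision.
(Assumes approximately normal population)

df = n - 1 = 24
SE = s/√n = 3/√25 = 0.6000
t = (x̄ - μ₀)/SE = (51.00 - 55)/0.6000 = -6.6667
Critical value: t_{0.025,24} = ±2.064
p-value < 0.0001
Decision: reject H₀

Answer: t = -6.6667, reject H₀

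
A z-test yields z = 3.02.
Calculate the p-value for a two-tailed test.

Answer: p-value ≈ 0.0025

Derivation:
For z = 3.02:
p = 2×P(Z > |3.02|) = 2×(1 - Φ(3.02)) = 0.0025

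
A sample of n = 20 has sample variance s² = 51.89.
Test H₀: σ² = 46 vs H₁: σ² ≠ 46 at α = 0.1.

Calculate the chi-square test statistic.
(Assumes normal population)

df = n - 1 = 19
χ² = (n-1)s²/σ₀² = 19×51.89/46 = 21.4328
Critical values: χ²_{0.95,19} = 10.117, χ²_{0.05,19} = 30.144
Rejection region: χ² < 10.117 or χ² > 30.144
Decision: fail to reject H₀

Answer: χ² = 21.4328, fail to reject H₀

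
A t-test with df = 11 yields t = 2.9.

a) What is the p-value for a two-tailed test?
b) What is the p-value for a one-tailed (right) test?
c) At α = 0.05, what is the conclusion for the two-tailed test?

Using t-distribution with df = 11:
a) Two-tailed: p = 2×P(T > 2.9) = 0.0144
b) One-tailed: p = P(T > 2.9) = 0.0072
c) 0.0144 < 0.05, reject H₀

Answer: a) 0.0144, b) 0.0072, c) reject H₀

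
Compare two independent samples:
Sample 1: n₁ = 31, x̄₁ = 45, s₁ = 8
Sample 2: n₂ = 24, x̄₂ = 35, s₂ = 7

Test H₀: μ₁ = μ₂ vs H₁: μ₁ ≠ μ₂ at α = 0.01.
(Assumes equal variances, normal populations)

Answer: t = 4.8506, reject H₀

Derivation:
Pooled variance: s²_p = [30×8² + 23×7²]/(53) = 57.4906
s_p = 7.5823
SE = s_p×√(1/n₁ + 1/n₂) = 7.5823×√(1/31 + 1/24) = 2.0616
t = (x̄₁ - x̄₂)/SE = (45 - 35)/2.0616 = 4.8506
df = 53, t-critical = ±2.672
Decision: reject H₀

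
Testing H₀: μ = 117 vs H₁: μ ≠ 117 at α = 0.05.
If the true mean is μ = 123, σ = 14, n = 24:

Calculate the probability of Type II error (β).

SE = σ/√n = 14/√24 = 2.8577
Critical values: μ₀ ± z_0.025×SE = 117 ± 1.960×2.8577
Acceptance region: (111.3989, 122.6011)
Under H₁ (μ = 123): z_high = (122.6011 - 123)/2.8577 = -0.1396, z_low = (111.3989 - 123)/2.8577 = -4.0596
β = P(not reject | H₁) = Φ(-0.1396) - Φ(-4.0596) ≈ 0.4445

Answer: β ≈ 0.4445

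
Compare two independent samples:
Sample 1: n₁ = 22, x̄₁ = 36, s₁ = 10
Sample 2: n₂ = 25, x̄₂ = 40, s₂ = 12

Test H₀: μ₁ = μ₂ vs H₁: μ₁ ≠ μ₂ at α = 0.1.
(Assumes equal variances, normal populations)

Answer: t = -1.2315, fail to reject H₀

Derivation:
Pooled variance: s²_p = [21×10² + 24×12²]/(45) = 123.4667
s_p = 11.1116
SE = s_p×√(1/n₁ + 1/n₂) = 11.1116×√(1/22 + 1/25) = 3.2482
t = (x̄₁ - x̄₂)/SE = (36 - 40)/3.2482 = -1.2315
df = 45, t-critical = ±1.679
Decision: fail to reject H₀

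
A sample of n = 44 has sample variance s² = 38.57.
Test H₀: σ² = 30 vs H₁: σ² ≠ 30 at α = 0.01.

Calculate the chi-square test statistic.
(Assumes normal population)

Answer: χ² = 55.2837, fail to reject H₀

Derivation:
df = n - 1 = 43
χ² = (n-1)s²/σ₀² = 43×38.57/30 = 55.2837
Critical values: χ²_{0.995,43} = 22.859, χ²_{0.005,43} = 70.616
Rejection region: χ² < 22.859 or χ² > 70.616
Decision: fail to reject H₀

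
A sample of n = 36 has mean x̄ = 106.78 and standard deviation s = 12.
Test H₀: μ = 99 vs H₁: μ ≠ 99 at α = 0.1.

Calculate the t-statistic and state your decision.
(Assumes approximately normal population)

Answer: t = 3.8900, reject H₀

Derivation:
df = n - 1 = 35
SE = s/√n = 12/√36 = 2.0000
t = (x̄ - μ₀)/SE = (106.78 - 99)/2.0000 = 3.8900
Critical value: t_{0.05,35} = ±1.690
p-value ≈ 0.0004
Decision: reject H₀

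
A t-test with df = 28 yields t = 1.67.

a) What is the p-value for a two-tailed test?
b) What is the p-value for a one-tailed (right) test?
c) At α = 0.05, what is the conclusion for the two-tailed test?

Using t-distribution with df = 28:
a) Two-tailed: p = 2×P(T > 1.67) = 0.1061
b) One-tailed: p = P(T > 1.67) = 0.0530
c) 0.1061 ≥ 0.05, fail to reject H₀

Answer: a) 0.1061, b) 0.0530, c) fail to reject H₀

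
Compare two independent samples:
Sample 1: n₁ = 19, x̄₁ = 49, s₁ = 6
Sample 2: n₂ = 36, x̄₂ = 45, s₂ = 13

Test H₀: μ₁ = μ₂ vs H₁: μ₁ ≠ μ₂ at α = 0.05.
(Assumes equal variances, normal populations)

Answer: t = 1.2676, fail to reject H₀

Derivation:
Pooled variance: s²_p = [18×6² + 35×13²]/(53) = 123.8302
s_p = 11.1279
SE = s_p×√(1/n₁ + 1/n₂) = 11.1279×√(1/19 + 1/36) = 3.1555
t = (x̄₁ - x̄₂)/SE = (49 - 45)/3.1555 = 1.2676
df = 53, t-critical = ±2.006
Decision: fail to reject H₀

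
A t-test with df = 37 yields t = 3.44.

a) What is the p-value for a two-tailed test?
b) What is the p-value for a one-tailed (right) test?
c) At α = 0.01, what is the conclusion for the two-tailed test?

Answer: a) 0.0015, b) 0.0007, c) reject H₀

Derivation:
Using t-distribution with df = 37:
a) Two-tailed: p = 2×P(T > 3.44) = 0.0015
b) One-tailed: p = P(T > 3.44) = 0.0007
c) 0.0015 < 0.01, reject H₀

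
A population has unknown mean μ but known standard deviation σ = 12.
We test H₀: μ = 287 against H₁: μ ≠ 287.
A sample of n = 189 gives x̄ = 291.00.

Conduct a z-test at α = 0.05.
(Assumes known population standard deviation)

Answer: z = 4.5824, reject H₀

Derivation:
Standard error: SE = σ/√n = 12/√189 = 0.8729
z-statistic: z = (x̄ - μ₀)/SE = (291.00 - 287)/0.8729 = 4.5824
Critical value: ±1.960
p-value < 0.0001
Decision: reject H₀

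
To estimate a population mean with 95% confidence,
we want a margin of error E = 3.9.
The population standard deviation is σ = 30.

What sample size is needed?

Answer: n = 228

Derivation:
z_0.025 = 1.960
n = (z×σ/E)² = (1.960×30/3.9)²
n = 227.3136
Round up: n = 228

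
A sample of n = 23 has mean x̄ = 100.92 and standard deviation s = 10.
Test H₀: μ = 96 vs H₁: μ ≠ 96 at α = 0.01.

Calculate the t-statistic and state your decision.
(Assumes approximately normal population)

df = n - 1 = 22
SE = s/√n = 10/√23 = 2.0851
t = (x̄ - μ₀)/SE = (100.92 - 96)/2.0851 = 2.3596
Critical value: t_{0.005,22} = ±2.819
p-value ≈ 0.0276
Decision: fail to reject H₀

Answer: t = 2.3596, fail to reject H₀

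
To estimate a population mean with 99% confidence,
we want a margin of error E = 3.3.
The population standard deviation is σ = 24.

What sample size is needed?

Answer: n = 351

Derivation:
z_0.005 = 2.576
n = (z×σ/E)² = (2.576×24/3.3)²
n = 350.9832
Round up: n = 351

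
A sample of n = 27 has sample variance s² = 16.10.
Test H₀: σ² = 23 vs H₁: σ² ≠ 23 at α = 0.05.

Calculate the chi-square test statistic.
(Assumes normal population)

Answer: χ² = 18.2000, fail to reject H₀

Derivation:
df = n - 1 = 26
χ² = (n-1)s²/σ₀² = 26×16.10/23 = 18.2000
Critical values: χ²_{0.975,26} = 13.844, χ²_{0.025,26} = 41.923
Rejection region: χ² < 13.844 or χ² > 41.923
Decision: fail to reject H₀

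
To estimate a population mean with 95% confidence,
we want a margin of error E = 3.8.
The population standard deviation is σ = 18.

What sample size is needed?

Answer: n = 87

Derivation:
z_0.025 = 1.960
n = (z×σ/E)² = (1.960×18/3.8)²
n = 86.1966
Round up: n = 87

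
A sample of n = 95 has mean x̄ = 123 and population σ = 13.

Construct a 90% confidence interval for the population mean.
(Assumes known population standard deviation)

Answer: (120.8059, 125.1941)

Derivation:
Confidence level: 90%, α = 0.1
z_0.05 = 1.645
SE = σ/√n = 13/√95 = 1.3338
Margin of error = 1.645 × 1.3338 = 2.1941
CI: x̄ ± margin = 123 ± 2.1941
CI: (120.8059, 125.1941)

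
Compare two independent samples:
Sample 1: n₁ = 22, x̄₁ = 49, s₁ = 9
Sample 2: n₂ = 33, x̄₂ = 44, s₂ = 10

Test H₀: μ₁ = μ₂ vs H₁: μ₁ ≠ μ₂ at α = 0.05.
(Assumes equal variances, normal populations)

Pooled variance: s²_p = [21×9² + 32×10²]/(53) = 92.4717
s_p = 9.6162
SE = s_p×√(1/n₁ + 1/n₂) = 9.6162×√(1/22 + 1/33) = 2.6468
t = (x̄₁ - x̄₂)/SE = (49 - 44)/2.6468 = 1.8891
df = 53, t-critical = ±2.006
Decision: fail to reject H₀

Answer: t = 1.8891, fail to reject H₀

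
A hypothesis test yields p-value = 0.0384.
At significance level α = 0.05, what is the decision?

Compare p-value to α:
0.0384 < 0.05
Decision: reject H₀

Answer: reject H₀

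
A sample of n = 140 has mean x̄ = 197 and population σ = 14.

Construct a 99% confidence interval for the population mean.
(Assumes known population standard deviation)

Answer: (193.9521, 200.0479)

Derivation:
Confidence level: 99%, α = 0.01
z_0.005 = 2.576
SE = σ/√n = 14/√140 = 1.1832
Margin of error = 2.576 × 1.1832 = 3.0479
CI: x̄ ± margin = 197 ± 3.0479
CI: (193.9521, 200.0479)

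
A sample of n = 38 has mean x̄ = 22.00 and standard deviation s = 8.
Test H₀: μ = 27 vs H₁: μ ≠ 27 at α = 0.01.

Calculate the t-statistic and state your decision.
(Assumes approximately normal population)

df = n - 1 = 37
SE = s/√n = 8/√38 = 1.2978
t = (x̄ - μ₀)/SE = (22.00 - 27)/1.2978 = -3.8527
Critical value: t_{0.005,37} = ±2.715
p-value ≈ 0.0004
Decision: reject H₀

Answer: t = -3.8527, reject H₀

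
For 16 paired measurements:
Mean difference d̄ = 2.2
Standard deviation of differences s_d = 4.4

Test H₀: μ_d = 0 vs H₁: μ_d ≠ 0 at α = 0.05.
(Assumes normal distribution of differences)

df = n - 1 = 15
SE = s_d/√n = 4.4/√16 = 1.1000
t = d̄/SE = 2.2/1.1000 = 2.0000
Critical value: t_{0.025,15} = ±2.131
p-value ≈ 0.0639
Decision: fail to reject H₀

Answer: t = 2.0000, fail to reject H₀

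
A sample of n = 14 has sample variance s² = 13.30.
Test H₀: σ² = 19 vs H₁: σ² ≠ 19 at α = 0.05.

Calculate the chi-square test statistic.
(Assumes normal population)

df = n - 1 = 13
χ² = (n-1)s²/σ₀² = 13×13.30/19 = 9.1000
Critical values: χ²_{0.975,13} = 5.009, χ²_{0.025,13} = 24.736
Rejection region: χ² < 5.009 or χ² > 24.736
Decision: fail to reject H₀

Answer: χ² = 9.1000, fail to reject H₀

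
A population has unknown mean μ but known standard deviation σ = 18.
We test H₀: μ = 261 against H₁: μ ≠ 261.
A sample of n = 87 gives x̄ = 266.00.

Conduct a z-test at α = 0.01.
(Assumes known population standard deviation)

Standard error: SE = σ/√n = 18/√87 = 1.9298
z-statistic: z = (x̄ - μ₀)/SE = (266.00 - 261)/1.9298 = 2.5909
Critical value: ±2.576
p-value = 0.0096
Decision: reject H₀

Answer: z = 2.5909, reject H₀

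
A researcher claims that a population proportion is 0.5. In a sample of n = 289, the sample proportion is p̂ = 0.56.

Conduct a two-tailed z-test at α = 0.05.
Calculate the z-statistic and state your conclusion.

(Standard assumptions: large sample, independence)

Answer: z = 2.0400, reject H₀

Derivation:
H₀: p = 0.5, H₁: p ≠ 0.5
Standard error: SE = √(p₀(1-p₀)/n) = √(0.5×0.5/289) = 0.029412
z-statistic: z = (p̂ - p₀)/SE = (0.56 - 0.5)/0.029412 = 2.0400
Critical value: z_0.025 = ±1.960
p-value = 0.0414
Decision: reject H₀ at α = 0.05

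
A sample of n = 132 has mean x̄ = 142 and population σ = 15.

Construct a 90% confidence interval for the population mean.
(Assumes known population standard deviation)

Answer: (139.8523, 144.1477)

Derivation:
Confidence level: 90%, α = 0.1
z_0.05 = 1.645
SE = σ/√n = 15/√132 = 1.3056
Margin of error = 1.645 × 1.3056 = 2.1477
CI: x̄ ± margin = 142 ± 2.1477
CI: (139.8523, 144.1477)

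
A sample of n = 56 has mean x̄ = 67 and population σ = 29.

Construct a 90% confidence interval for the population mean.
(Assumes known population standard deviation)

Confidence level: 90%, α = 0.1
z_0.05 = 1.645
SE = σ/√n = 29/√56 = 3.8753
Margin of error = 1.645 × 3.8753 = 6.3749
CI: x̄ ± margin = 67 ± 6.3749
CI: (60.6251, 73.3749)

Answer: (60.6251, 73.3749)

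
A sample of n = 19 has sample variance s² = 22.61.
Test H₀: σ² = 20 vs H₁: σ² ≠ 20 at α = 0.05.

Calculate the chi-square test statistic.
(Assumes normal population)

df = n - 1 = 18
χ² = (n-1)s²/σ₀² = 18×22.61/20 = 20.3490
Critical values: χ²_{0.975,18} = 8.231, χ²_{0.025,18} = 31.526
Rejection region: χ² < 8.231 or χ² > 31.526
Decision: fail to reject H₀

Answer: χ² = 20.3490, fail to reject H₀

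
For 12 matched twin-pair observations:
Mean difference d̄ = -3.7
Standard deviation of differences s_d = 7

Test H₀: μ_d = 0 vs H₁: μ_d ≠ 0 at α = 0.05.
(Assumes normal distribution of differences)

df = n - 1 = 11
SE = s_d/√n = 7/√12 = 2.0207
t = d̄/SE = -3.7/2.0207 = -1.8310
Critical value: t_{0.025,11} = ±2.201
p-value ≈ 0.0943
Decision: fail to reject H₀

Answer: t = -1.8310, fail to reject H₀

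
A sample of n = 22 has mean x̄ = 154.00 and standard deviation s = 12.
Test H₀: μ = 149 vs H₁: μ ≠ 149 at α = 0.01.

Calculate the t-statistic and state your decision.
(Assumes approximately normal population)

Answer: t = 1.9543, fail to reject H₀

Derivation:
df = n - 1 = 21
SE = s/√n = 12/√22 = 2.5584
t = (x̄ - μ₀)/SE = (154.00 - 149)/2.5584 = 1.9543
Critical value: t_{0.005,21} = ±2.831
p-value ≈ 0.0641
Decision: fail to reject H₀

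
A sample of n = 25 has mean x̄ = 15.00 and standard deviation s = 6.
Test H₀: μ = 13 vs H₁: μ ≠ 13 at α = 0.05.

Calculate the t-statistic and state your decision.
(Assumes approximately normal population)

Answer: t = 1.6667, fail to reject H₀

Derivation:
df = n - 1 = 24
SE = s/√n = 6/√25 = 1.2000
t = (x̄ - μ₀)/SE = (15.00 - 13)/1.2000 = 1.6667
Critical value: t_{0.025,24} = ±2.064
p-value ≈ 0.1086
Decision: fail to reject H₀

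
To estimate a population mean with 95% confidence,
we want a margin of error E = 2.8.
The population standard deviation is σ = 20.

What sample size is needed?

z_0.025 = 1.960
n = (z×σ/E)² = (1.960×20/2.8)²
n = 196.0000
Already a whole number: n = 196

Answer: n = 196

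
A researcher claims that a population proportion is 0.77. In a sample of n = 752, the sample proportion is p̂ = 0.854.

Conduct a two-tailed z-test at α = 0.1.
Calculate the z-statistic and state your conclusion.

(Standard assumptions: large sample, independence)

H₀: p = 0.77, H₁: p ≠ 0.77
Standard error: SE = √(p₀(1-p₀)/n) = √(0.77×0.23/752) = 0.015346
z-statistic: z = (p̂ - p₀)/SE = (0.854 - 0.77)/0.015346 = 5.4737
Critical value: z_0.05 = ±1.645
p-value < 0.0001
Decision: reject H₀ at α = 0.1

Answer: z = 5.4737, reject H₀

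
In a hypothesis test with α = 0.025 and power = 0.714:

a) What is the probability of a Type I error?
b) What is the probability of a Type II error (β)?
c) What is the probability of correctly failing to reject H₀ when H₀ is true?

a) Type I error probability = α = 0.025
b) Power = P(reject H₀ | H₁ true) = 1 - β = 0.714, so Type II error probability = β = 1 - Power = 0.286
c) P(fail to reject H₀ | H₀ true) = 1 - α = 0.975

Answer: a) 0.025, b) 0.286, c) 0.975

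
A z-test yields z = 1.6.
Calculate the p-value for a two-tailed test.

Answer: p-value ≈ 0.1096

Derivation:
For z = 1.6:
p = 2×P(Z > |1.6|) = 2×(1 - Φ(1.6)) = 0.1096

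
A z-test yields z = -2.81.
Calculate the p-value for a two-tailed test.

Answer: p-value ≈ 0.0050

Derivation:
For z = -2.81:
p = 2×P(Z > |-2.81|) = 2×(1 - Φ(2.81)) = 0.0050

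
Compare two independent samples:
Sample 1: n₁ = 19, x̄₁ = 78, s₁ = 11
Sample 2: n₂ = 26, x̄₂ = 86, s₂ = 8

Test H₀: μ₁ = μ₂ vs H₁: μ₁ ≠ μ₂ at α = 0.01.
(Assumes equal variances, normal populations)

Answer: t = -2.8279, reject H₀

Derivation:
Pooled variance: s²_p = [18×11² + 25×8²]/(43) = 87.8605
s_p = 9.3734
SE = s_p×√(1/n₁ + 1/n₂) = 9.3734×√(1/19 + 1/26) = 2.8290
t = (x̄₁ - x̄₂)/SE = (78 - 86)/2.8290 = -2.8279
df = 43, t-critical = ±2.695
Decision: reject H₀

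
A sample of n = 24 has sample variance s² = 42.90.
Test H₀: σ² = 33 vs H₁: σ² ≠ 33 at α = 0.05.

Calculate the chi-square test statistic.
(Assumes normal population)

Answer: χ² = 29.9000, fail to reject H₀

Derivation:
df = n - 1 = 23
χ² = (n-1)s²/σ₀² = 23×42.90/33 = 29.9000
Critical values: χ²_{0.975,23} = 11.689, χ²_{0.025,23} = 38.076
Rejection region: χ² < 11.689 or χ² > 38.076
Decision: fail to reject H₀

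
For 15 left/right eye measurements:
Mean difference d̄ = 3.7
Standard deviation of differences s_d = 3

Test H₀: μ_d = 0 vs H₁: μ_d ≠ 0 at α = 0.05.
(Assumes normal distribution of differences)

df = n - 1 = 14
SE = s_d/√n = 3/√15 = 0.7746
t = d̄/SE = 3.7/0.7746 = 4.7767
Critical value: t_{0.025,14} = ±2.145
p-value ≈ 0.0003
Decision: reject H₀

Answer: t = 4.7767, reject H₀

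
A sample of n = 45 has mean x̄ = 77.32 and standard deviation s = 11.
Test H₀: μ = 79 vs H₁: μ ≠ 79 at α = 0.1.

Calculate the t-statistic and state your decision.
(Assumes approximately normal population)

df = n - 1 = 44
SE = s/√n = 11/√45 = 1.6398
t = (x̄ - μ₀)/SE = (77.32 - 79)/1.6398 = -1.0245
Critical value: t_{0.05,44} = ±1.680
p-value ≈ 0.3112
Decision: fail to reject H₀

Answer: t = -1.0245, fail to reject H₀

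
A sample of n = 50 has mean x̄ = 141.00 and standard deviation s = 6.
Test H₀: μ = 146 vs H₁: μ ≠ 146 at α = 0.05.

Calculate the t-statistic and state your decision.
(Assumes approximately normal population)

df = n - 1 = 49
SE = s/√n = 6/√50 = 0.8485
t = (x̄ - μ₀)/SE = (141.00 - 146)/0.8485 = -5.8928
Critical value: t_{0.025,49} = ±2.010
p-value < 0.0001
Decision: reject H₀

Answer: t = -5.8928, reject H₀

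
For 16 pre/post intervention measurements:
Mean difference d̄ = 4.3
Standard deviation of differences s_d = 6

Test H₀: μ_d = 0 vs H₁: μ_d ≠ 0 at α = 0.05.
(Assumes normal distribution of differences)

Answer: t = 2.8667, reject H₀

Derivation:
df = n - 1 = 15
SE = s_d/√n = 6/√16 = 1.5000
t = d̄/SE = 4.3/1.5000 = 2.8667
Critical value: t_{0.025,15} = ±2.131
p-value ≈ 0.0118
Decision: reject H₀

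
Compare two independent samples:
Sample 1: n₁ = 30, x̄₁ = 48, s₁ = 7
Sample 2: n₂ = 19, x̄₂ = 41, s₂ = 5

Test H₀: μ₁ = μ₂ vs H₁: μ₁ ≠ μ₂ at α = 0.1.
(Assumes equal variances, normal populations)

Pooled variance: s²_p = [29×7² + 18×5²]/(47) = 39.8085
s_p = 6.3094
SE = s_p×√(1/n₁ + 1/n₂) = 6.3094×√(1/30 + 1/19) = 1.8499
t = (x̄₁ - x̄₂)/SE = (48 - 41)/1.8499 = 3.7840
df = 47, t-critical = ±1.678
Decision: reject H₀

Answer: t = 3.7840, reject H₀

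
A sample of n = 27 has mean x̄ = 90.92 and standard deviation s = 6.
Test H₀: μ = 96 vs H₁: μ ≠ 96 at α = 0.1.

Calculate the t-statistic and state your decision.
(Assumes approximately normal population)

Answer: t = -4.3994, reject H₀

Derivation:
df = n - 1 = 26
SE = s/√n = 6/√27 = 1.1547
t = (x̄ - μ₀)/SE = (90.92 - 96)/1.1547 = -4.3994
Critical value: t_{0.05,26} = ±1.706
p-value ≈ 0.0002
Decision: reject H₀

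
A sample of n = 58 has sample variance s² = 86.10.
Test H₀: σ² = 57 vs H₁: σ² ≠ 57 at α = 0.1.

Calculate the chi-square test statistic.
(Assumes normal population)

Answer: χ² = 86.1000, reject H₀

Derivation:
df = n - 1 = 57
χ² = (n-1)s²/σ₀² = 57×86.10/57 = 86.1000
Critical values: χ²_{0.95,57} = 40.646, χ²_{0.05,57} = 75.624
Rejection region: χ² < 40.646 or χ² > 75.624
Decision: reject H₀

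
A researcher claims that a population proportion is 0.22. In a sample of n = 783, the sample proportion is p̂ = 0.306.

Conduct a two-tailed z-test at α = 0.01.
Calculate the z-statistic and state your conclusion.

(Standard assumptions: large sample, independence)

Answer: z = 5.8092, reject H₀

Derivation:
H₀: p = 0.22, H₁: p ≠ 0.22
Standard error: SE = √(p₀(1-p₀)/n) = √(0.22×0.78/783) = 0.014804
z-statistic: z = (p̂ - p₀)/SE = (0.306 - 0.22)/0.014804 = 5.8092
Critical value: z_0.005 = ±2.576
p-value < 0.0001
Decision: reject H₀ at α = 0.01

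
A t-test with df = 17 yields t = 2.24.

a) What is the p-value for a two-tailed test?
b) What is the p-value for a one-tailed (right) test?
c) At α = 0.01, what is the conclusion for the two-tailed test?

Answer: a) 0.0387, b) 0.0194, c) fail to reject H₀

Derivation:
Using t-distribution with df = 17:
a) Two-tailed: p = 2×P(T > 2.24) = 0.0387
b) One-tailed: p = P(T > 2.24) = 0.0194
c) 0.0387 ≥ 0.01, fail to reject H₀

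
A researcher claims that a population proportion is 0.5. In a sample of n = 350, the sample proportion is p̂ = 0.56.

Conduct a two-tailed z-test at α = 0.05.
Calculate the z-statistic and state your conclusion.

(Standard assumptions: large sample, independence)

H₀: p = 0.5, H₁: p ≠ 0.5
Standard error: SE = √(p₀(1-p₀)/n) = √(0.5×0.5/350) = 0.026726
z-statistic: z = (p̂ - p₀)/SE = (0.56 - 0.5)/0.026726 = 2.2450
Critical value: z_0.025 = ±1.960
p-value = 0.0248
Decision: reject H₀ at α = 0.05

Answer: z = 2.2450, reject H₀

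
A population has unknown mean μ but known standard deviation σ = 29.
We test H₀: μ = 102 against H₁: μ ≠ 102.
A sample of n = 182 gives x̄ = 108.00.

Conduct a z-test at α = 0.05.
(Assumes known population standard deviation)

Answer: z = 2.7912, reject H₀

Derivation:
Standard error: SE = σ/√n = 29/√182 = 2.1496
z-statistic: z = (x̄ - μ₀)/SE = (108.00 - 102)/2.1496 = 2.7912
Critical value: ±1.960
p-value = 0.0053
Decision: reject H₀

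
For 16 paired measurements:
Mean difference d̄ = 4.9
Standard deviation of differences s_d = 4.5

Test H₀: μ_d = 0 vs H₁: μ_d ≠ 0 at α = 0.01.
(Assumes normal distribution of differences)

df = n - 1 = 15
SE = s_d/√n = 4.5/√16 = 1.1250
t = d̄/SE = 4.9/1.1250 = 4.3556
Critical value: t_{0.005,15} = ±2.947
p-value ≈ 0.0006
Decision: reject H₀

Answer: t = 4.3556, reject H₀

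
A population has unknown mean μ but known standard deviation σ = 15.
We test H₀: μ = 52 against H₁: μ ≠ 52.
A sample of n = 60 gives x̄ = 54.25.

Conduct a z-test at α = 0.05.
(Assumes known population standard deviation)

Standard error: SE = σ/√n = 15/√60 = 1.9365
z-statistic: z = (x̄ - μ₀)/SE = (54.25 - 52)/1.9365 = 1.1619
Critical value: ±1.960
p-value = 0.2453
Decision: fail to reject H₀

Answer: z = 1.1619, fail to reject H₀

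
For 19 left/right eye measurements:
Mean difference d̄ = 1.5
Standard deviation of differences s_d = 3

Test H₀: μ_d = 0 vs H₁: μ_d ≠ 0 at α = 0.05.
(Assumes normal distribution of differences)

Answer: t = 2.1796, reject H₀

Derivation:
df = n - 1 = 18
SE = s_d/√n = 3/√19 = 0.6882
t = d̄/SE = 1.5/0.6882 = 2.1796
Critical value: t_{0.025,18} = ±2.101
p-value ≈ 0.0428
Decision: reject H₀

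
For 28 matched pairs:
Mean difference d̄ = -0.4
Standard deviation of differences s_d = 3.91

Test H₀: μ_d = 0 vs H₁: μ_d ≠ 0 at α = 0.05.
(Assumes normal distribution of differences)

Answer: t = -0.5413, fail to reject H₀

Derivation:
df = n - 1 = 27
SE = s_d/√n = 3.91/√28 = 0.7389
t = d̄/SE = -0.4/0.7389 = -0.5413
Critical value: t_{0.025,27} = ±2.052
p-value ≈ 0.5927
Decision: fail to reject H₀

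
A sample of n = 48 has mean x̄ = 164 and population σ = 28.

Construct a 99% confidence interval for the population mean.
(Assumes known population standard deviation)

Confidence level: 99%, α = 0.01
z_0.005 = 2.576
SE = σ/√n = 28/√48 = 4.0415
Margin of error = 2.576 × 4.0415 = 10.4109
CI: x̄ ± margin = 164 ± 10.4109
CI: (153.5891, 174.4109)

Answer: (153.5891, 174.4109)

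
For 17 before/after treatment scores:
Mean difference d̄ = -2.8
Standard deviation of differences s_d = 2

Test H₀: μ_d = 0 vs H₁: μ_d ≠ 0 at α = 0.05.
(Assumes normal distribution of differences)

df = n - 1 = 16
SE = s_d/√n = 2/√17 = 0.4851
t = d̄/SE = -2.8/0.4851 = -5.7720
Critical value: t_{0.025,16} = ±2.120
p-value < 0.0001
Decision: reject H₀

Answer: t = -5.7720, reject H₀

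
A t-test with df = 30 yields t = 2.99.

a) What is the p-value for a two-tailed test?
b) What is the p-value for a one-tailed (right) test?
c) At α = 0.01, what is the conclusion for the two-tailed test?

Answer: a) 0.0055, b) 0.0028, c) reject H₀

Derivation:
Using t-distribution with df = 30:
a) Two-tailed: p = 2×P(T > 2.99) = 0.0055
b) One-tailed: p = P(T > 2.99) = 0.0028
c) 0.0055 < 0.01, reject H₀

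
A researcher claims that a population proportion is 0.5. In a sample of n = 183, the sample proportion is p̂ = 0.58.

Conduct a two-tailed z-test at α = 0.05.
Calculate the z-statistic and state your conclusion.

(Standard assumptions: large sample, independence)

Answer: z = 2.1644, reject H₀

Derivation:
H₀: p = 0.5, H₁: p ≠ 0.5
Standard error: SE = √(p₀(1-p₀)/n) = √(0.5×0.5/183) = 0.036961
z-statistic: z = (p̂ - p₀)/SE = (0.58 - 0.5)/0.036961 = 2.1644
Critical value: z_0.025 = ±1.960
p-value = 0.0304
Decision: reject H₀ at α = 0.05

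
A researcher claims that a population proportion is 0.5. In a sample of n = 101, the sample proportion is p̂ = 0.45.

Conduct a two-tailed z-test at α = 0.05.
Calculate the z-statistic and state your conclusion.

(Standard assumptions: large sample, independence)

H₀: p = 0.5, H₁: p ≠ 0.5
Standard error: SE = √(p₀(1-p₀)/n) = √(0.5×0.5/101) = 0.049752
z-statistic: z = (p̂ - p₀)/SE = (0.45 - 0.5)/0.049752 = -1.0050
Critical value: z_0.025 = ±1.960
p-value = 0.3149
Decision: fail to reject H₀ at α = 0.05

Answer: z = -1.0050, fail to reject H₀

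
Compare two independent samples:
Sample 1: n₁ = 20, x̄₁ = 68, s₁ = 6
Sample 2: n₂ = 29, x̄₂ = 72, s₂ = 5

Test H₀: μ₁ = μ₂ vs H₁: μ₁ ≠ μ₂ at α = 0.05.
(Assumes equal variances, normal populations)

Answer: t = -2.5360, reject H₀

Derivation:
Pooled variance: s²_p = [19×6² + 28×5²]/(47) = 29.4468
s_p = 5.4265
SE = s_p×√(1/n₁ + 1/n₂) = 5.4265×√(1/20 + 1/29) = 1.5773
t = (x̄₁ - x̄₂)/SE = (68 - 72)/1.5773 = -2.5360
df = 47, t-critical = ±2.012
Decision: reject H₀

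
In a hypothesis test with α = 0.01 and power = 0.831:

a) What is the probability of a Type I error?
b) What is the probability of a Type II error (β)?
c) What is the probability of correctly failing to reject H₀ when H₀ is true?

a) Type I error probability = α = 0.01
b) Power = P(reject H₀ | H₁ true) = 1 - β = 0.831, so Type II error probability = β = 1 - Power = 0.169
c) P(fail to reject H₀ | H₀ true) = 1 - α = 0.99

Answer: a) 0.01, b) 0.169, c) 0.99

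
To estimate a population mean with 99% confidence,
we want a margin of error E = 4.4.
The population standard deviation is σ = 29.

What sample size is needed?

Answer: n = 289

Derivation:
z_0.005 = 2.576
n = (z×σ/E)² = (2.576×29/4.4)²
n = 288.2587
Round up: n = 289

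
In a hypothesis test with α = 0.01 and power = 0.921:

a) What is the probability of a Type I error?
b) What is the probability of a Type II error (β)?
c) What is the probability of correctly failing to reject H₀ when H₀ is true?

a) Type I error probability = α = 0.01
b) Power = P(reject H₀ | H₁ true) = 1 - β = 0.921, so Type II error probability = β = 1 - Power = 0.079
c) P(fail to reject H₀ | H₀ true) = 1 - α = 0.99

Answer: a) 0.01, b) 0.079, c) 0.99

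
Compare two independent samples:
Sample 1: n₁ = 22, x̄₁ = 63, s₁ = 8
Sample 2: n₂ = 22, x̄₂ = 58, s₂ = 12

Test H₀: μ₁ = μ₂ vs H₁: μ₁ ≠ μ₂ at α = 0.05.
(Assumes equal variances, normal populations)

Pooled variance: s²_p = [21×8² + 21×12²]/(42) = 104.0000
s_p = 10.1980
SE = s_p×√(1/n₁ + 1/n₂) = 10.1980×√(1/22 + 1/22) = 3.0748
t = (x̄₁ - x̄₂)/SE = (63 - 58)/3.0748 = 1.6261
df = 42, t-critical = ±2.018
Decision: fail to reject H₀

Answer: t = 1.6261, fail to reject H₀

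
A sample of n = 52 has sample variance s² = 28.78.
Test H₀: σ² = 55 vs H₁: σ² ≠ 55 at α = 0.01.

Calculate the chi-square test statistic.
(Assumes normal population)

df = n - 1 = 51
χ² = (n-1)s²/σ₀² = 51×28.78/55 = 26.6869
Critical values: χ²_{0.995,51} = 28.735, χ²_{0.005,51} = 80.747
Rejection region: χ² < 28.735 or χ² > 80.747
Decision: reject H₀

Answer: χ² = 26.6869, reject H₀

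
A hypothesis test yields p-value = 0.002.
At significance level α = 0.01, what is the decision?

Compare p-value to α:
0.002 < 0.01
Decision: reject H₀

Answer: reject H₀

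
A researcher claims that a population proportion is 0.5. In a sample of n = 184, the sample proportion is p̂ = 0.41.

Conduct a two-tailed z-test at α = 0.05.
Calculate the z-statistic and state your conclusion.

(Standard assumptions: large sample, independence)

Answer: z = -2.4417, reject H₀

Derivation:
H₀: p = 0.5, H₁: p ≠ 0.5
Standard error: SE = √(p₀(1-p₀)/n) = √(0.5×0.5/184) = 0.036860
z-statistic: z = (p̂ - p₀)/SE = (0.41 - 0.5)/0.036860 = -2.4417
Critical value: z_0.025 = ±1.960
p-value = 0.0146
Decision: reject H₀ at α = 0.05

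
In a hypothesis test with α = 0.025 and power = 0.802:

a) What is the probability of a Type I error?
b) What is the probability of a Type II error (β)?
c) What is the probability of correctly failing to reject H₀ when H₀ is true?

a) Type I error probability = α = 0.025
b) Power = P(reject H₀ | H₁ true) = 1 - β = 0.802, so Type II error probability = β = 1 - Power = 0.198
c) P(fail to reject H₀ | H₀ true) = 1 - α = 0.975

Answer: a) 0.025, b) 0.198, c) 0.975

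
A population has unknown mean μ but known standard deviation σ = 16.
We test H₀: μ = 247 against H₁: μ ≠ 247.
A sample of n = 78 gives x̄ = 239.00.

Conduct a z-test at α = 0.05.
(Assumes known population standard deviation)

Standard error: SE = σ/√n = 16/√78 = 1.8116
z-statistic: z = (x̄ - μ₀)/SE = (239.00 - 247)/1.8116 = -4.4160
Critical value: ±1.960
p-value < 0.0001
Decision: reject H₀

Answer: z = -4.4160, reject H₀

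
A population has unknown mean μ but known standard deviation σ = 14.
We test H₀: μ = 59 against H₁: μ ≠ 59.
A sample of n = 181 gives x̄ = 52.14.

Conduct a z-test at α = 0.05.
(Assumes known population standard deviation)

Answer: z = -6.5924, reject H₀

Derivation:
Standard error: SE = σ/√n = 14/√181 = 1.0406
z-statistic: z = (x̄ - μ₀)/SE = (52.14 - 59)/1.0406 = -6.5924
Critical value: ±1.960
p-value < 0.0001
Decision: reject H₀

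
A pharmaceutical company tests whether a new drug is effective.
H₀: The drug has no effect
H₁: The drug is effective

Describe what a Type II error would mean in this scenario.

Type I error: rejecting H₀ when it is actually true (false positive).
Type II error: failing to reject H₀ when H₁ is actually true (false negative).

Answer: Failing to detect the drug's effect when it actually works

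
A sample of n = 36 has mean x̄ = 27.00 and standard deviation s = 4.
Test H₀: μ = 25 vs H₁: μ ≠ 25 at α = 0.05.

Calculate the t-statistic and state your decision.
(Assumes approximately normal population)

Answer: t = 2.9999, reject H₀

Derivation:
df = n - 1 = 35
SE = s/√n = 4/√36 = 0.6667
t = (x̄ - μ₀)/SE = (27.00 - 25)/0.6667 = 2.9999
Critical value: t_{0.025,35} = ±2.030
p-value ≈ 0.0050
Decision: reject H₀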